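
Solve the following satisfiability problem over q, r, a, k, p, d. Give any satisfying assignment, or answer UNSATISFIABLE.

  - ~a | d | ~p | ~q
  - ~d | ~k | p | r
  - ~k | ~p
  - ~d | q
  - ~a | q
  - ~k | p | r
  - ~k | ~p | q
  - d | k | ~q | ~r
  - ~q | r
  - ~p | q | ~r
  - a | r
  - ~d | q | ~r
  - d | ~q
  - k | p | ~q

Set q = True.
  then (~q | r) forces r = True.
  then (d | ~q) forces d = True.
Set a = True.
Set k = True.
  then (~k | ~p) forces p = False.
All clauses satisfied.

q = True, r = True, a = True, k = True, p = False, d = True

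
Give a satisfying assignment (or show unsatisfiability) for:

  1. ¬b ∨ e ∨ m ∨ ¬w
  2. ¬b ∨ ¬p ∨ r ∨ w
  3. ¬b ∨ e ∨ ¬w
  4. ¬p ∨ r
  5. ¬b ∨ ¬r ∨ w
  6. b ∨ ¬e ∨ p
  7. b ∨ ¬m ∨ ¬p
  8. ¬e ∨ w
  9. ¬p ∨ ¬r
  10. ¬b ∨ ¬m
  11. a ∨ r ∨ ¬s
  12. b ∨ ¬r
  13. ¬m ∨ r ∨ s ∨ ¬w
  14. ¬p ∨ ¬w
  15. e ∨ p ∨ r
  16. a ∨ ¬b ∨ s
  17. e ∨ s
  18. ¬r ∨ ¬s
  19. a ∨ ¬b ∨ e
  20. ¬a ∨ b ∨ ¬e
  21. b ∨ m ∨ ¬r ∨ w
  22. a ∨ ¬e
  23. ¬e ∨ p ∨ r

Try e = False:
  (e ∨ s) forces s = True.
  (¬r ∨ ¬s) forces r = False.
  (¬p ∨ r) forces p = False.
  clause (e ∨ p ∨ r) is falsified — backtrack.
So e = True.
  then (¬e ∨ w) forces w = True.
  then (¬p ∨ ¬w) forces p = False.
  then (a ∨ ¬e) forces a = True.
  then (¬e ∨ p ∨ r) forces r = True.
  then (b ∨ ¬e ∨ p) forces b = True.
  then (¬b ∨ ¬m) forces m = False.
  then (¬r ∨ ¬s) forces s = False.
All clauses satisfied.

e = True; m = False; r = True; w = True; p = False; s = False; b = True; a = True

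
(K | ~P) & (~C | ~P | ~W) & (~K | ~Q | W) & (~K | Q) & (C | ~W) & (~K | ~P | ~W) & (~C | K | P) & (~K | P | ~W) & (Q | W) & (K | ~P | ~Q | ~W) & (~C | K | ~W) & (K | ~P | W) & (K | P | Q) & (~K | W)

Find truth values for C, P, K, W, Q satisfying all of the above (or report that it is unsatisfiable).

C: False; P: False; K: False; W: False; Q: True

Set C = False.
  then (C | ~W) forces W = False.
  then (Q | W) forces Q = True.
  then (~K | W) forces K = False.
  then (K | ~P) forces P = False.
All clauses satisfied.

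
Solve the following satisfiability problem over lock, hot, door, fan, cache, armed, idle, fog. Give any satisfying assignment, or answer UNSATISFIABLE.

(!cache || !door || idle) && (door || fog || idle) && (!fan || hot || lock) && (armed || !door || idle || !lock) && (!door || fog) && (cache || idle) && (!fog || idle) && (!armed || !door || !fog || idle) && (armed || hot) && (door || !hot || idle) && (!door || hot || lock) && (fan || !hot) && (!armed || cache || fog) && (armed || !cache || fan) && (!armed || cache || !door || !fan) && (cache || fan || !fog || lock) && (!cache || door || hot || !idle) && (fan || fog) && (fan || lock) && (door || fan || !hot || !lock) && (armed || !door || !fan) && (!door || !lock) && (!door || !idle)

Set lock = False.
  then (fan || lock) forces fan = True.
  then (!fan || hot || lock) forces hot = True.
Try door = True:
  (!door || fog) forces fog = True.
  (!fog || idle) forces idle = True.
  clause (!door || !idle) is falsified — backtrack.
So door = False.
  then (door || !hot || idle) forces idle = True.
Set cache = True.
Set armed = True.
Set fog = True.
All clauses satisfied.

lock: False, hot: True, door: False, fan: True, cache: True, armed: True, idle: True, fog: True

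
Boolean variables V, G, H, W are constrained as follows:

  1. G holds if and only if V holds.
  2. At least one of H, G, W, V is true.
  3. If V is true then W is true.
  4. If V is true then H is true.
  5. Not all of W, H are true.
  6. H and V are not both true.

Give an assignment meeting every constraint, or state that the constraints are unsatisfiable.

V = False, G = False, H = False, W = True

  (1) G=F, V=F — same ✓
  (2) {H, G, W, V}: 1 true — at least one ✓
  (3) V=F ⇒ W: vacuous ✓
  (4) V=F ⇒ H: vacuous ✓
  (5) {W, H}: 1/2 true — not all ✓
  (6) H=F, V=F — not both ✓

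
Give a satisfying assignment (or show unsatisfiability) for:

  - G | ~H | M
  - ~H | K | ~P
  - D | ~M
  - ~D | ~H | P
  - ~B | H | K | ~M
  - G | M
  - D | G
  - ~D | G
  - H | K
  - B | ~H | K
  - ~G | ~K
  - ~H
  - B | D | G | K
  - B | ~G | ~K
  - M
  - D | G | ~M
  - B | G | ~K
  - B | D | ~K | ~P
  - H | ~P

Case D = True:
  (~D | G) forces G = True.
  (~G | ~K) forces K = False.
  (H | K) forces H = True.
  Clause (~H) is falsified — contradiction.
Case D = False:
  (D | ~M) forces M = False.
  Clause (M) is falsified — contradiction.
Both cases fail, so the formula is unsatisfiable.

The formula is unsatisfiable.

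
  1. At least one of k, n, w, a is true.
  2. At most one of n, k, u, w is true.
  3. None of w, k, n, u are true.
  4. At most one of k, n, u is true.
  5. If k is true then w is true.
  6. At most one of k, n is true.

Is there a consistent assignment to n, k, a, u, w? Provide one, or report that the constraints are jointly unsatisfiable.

n = False, k = False, a = True, u = False, w = False

  (1) {k, n, w, a}: 1 true — at least one ✓
  (2) {n, k, u, w}: 0 true — at most one ✓
  (3) {w, k, n, u}: 0 true — none ✓
  (4) {k, n, u}: 0 true — at most one ✓
  (5) k=F ⇒ w: vacuous ✓
  (6) {k, n}: 0 true — at most one ✓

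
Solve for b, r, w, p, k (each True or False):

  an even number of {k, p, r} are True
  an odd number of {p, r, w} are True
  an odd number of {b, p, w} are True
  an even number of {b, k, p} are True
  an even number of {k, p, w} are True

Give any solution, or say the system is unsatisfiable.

b = False; r = False; w = False; p = True; k = True

{k, p, r}: 2 true → even ✓
{p, r, w}: 1 true → odd ✓
{b, p, w}: 1 true → odd ✓
{b, k, p}: 2 true → even ✓
{k, p, w}: 2 true → even ✓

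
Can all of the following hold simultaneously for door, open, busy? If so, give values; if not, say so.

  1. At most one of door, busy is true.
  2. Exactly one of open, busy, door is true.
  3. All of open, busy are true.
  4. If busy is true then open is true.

Case open = True:
  (2) with open=T forces busy = False.
  Constraint (3) is violated (busy=F) — contradiction.
Case open = False:
  Constraint (3) is violated (open=F) — contradiction.
Both cases fail — unsatisfiable.

Unsatisfiable — no assignment works.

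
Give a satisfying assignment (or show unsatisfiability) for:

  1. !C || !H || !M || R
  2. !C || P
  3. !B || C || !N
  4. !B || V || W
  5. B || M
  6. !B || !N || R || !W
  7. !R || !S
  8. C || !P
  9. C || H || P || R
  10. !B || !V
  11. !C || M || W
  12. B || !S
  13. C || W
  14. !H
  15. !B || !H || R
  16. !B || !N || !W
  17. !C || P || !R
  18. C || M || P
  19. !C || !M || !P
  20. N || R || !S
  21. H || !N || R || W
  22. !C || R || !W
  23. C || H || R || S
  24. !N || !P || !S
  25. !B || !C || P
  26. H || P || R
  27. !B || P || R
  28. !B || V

Unit clause (!H) forces H = False.
Set R = True.
  then (!R || !S) forces S = False.
Try P = True:
  (C || !P) forces C = True.
  (!C || !M || !P) forces M = False.
  (B || M) forces B = True.
  (!B || !V) forces V = False.
  clause (!B || V) is falsified — backtrack.
So P = False.
  then (!C || P) forces C = False.
  then (C || W) forces W = True.
  then (C || M || P) forces M = True.
Set V = False.
  then (!B || V) forces B = False.
Set N = True.
All clauses satisfied.

H = False, R = True, P = False, V = False, S = False, C = False, N = True, W = True, B = False, M = True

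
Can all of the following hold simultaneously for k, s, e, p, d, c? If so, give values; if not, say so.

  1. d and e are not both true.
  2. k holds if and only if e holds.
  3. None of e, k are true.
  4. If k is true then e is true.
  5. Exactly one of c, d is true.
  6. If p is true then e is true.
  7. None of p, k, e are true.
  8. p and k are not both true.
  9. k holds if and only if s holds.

k = False; s = False; e = False; p = False; d = False; c = True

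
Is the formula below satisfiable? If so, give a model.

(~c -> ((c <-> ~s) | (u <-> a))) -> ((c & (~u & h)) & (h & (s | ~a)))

s: False, h: True, a: False, c: False, u: True

  (~c -> ((c <-> ~s) | (u <-> a))) -> ((c & (~u & h)) & (h & (s | ~a))) = True
    ~c -> ((c <-> ~s) | (u <-> a)) = False
      ~c = True
      (c <-> ~s) | (u <-> a) = False
        c <-> ~s = False
          ~s = True
        u <-> a = False
    (c & (~u & h)) & (h & (s | ~a)) = False
      c & (~u & h) = False
        ~u & h = False
          ~u = False
      h & (s | ~a) = True
        s | ~a = True
          ~a = True
The formula evaluates to True.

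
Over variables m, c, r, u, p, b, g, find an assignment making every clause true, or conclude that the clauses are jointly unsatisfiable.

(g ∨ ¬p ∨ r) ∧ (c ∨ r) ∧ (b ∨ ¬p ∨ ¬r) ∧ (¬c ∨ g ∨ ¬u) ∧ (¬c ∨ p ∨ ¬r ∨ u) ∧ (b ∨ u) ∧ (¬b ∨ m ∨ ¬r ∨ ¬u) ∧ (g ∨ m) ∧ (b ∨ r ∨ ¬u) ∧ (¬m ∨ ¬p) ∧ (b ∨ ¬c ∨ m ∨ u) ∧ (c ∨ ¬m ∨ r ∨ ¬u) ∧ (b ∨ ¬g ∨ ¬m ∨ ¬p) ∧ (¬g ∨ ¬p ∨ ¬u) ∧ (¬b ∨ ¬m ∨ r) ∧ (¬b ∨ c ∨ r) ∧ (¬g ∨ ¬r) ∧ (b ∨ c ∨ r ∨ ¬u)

m = False, c = True, r = False, u = False, p = True, b = True, g = True

Set m = False.
  then (g ∨ m) forces g = True.
  then (¬g ∨ ¬r) forces r = False.
  then (c ∨ r) forces c = True.
Set u = False.
  then (b ∨ u) forces b = True.
Set p = True.
All clauses satisfied.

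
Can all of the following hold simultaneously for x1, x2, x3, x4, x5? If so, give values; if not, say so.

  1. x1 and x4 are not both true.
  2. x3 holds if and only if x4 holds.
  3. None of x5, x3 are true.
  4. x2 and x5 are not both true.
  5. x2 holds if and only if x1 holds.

x1: False, x2: False, x3: False, x4: False, x5: False

  (1) x1=F, x4=F — not both ✓
  (2) x3=F, x4=F — same ✓
  (3) {x5, x3}: 0 true — none ✓
  (4) x2=F, x5=F — not both ✓
  (5) x2=F, x1=F — same ✓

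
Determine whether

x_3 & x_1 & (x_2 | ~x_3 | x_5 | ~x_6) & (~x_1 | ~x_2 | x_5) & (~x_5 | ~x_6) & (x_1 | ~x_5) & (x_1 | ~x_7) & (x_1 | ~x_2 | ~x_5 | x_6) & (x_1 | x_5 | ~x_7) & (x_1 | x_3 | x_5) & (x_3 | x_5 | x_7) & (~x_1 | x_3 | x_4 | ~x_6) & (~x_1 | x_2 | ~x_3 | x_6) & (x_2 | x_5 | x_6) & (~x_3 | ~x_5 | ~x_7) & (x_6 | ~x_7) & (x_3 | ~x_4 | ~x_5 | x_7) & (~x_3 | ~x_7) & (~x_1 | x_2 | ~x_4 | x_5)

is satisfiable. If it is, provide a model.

x_1 = True, x_2 = True, x_3 = True, x_4 = False, x_5 = True, x_6 = False, x_7 = False

Unit clause (x_3) forces x_3 = True.
Unit clause (x_1) forces x_1 = True.
In (~x_3 | ~x_7) only ~x_7 is left, so x_7 = False.
Set x_2 = True.
  then (~x_1 | ~x_2 | x_5) forces x_5 = True.
  then (~x_5 | ~x_6) forces x_6 = False.
Set x_4 = False.
All clauses satisfied.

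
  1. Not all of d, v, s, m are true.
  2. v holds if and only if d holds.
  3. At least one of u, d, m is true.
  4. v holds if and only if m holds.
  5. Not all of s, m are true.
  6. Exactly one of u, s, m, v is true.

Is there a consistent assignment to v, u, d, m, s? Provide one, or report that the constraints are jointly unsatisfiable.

v = False, u = True, d = False, m = False, s = False

  (1) {d, v, s, m}: 0/4 true — not all ✓
  (2) v=F, d=F — same ✓
  (3) {u, d, m}: 1 true — at least one ✓
  (4) v=F, m=F — same ✓
  (5) {s, m}: 0/2 true — not all ✓
  (6) {u, s, m, v}: 1 true — exactly one ✓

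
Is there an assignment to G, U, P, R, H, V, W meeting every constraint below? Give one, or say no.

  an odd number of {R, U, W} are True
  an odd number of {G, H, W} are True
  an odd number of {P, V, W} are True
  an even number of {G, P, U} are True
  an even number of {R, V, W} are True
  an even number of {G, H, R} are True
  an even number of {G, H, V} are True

G = False, U = False, P = False, R = True, H = True, V = True, W = False

{R, U, W}: 1 true → odd ✓
{G, H, W}: 1 true → odd ✓
{P, V, W}: 1 true → odd ✓
{G, P, U}: 0 true → even ✓
{R, V, W}: 2 true → even ✓
{G, H, R}: 2 true → even ✓
{G, H, V}: 2 true → even ✓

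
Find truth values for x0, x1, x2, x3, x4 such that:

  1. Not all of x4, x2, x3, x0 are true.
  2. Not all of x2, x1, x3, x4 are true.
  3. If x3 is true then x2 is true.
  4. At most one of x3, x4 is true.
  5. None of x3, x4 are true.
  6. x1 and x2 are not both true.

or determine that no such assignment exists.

x0=F, x1=F, x2=T, x3=F, x4=F

  (1) {x4, x2, x3, x0}: 1/4 true — not all ✓
  (2) {x2, x1, x3, x4}: 1/4 true — not all ✓
  (3) x3=F ⇒ x2: vacuous ✓
  (4) {x3, x4}: 0 true — at most one ✓
  (5) {x3, x4}: 0 true — none ✓
  (6) x1=F, x2=T — not both ✓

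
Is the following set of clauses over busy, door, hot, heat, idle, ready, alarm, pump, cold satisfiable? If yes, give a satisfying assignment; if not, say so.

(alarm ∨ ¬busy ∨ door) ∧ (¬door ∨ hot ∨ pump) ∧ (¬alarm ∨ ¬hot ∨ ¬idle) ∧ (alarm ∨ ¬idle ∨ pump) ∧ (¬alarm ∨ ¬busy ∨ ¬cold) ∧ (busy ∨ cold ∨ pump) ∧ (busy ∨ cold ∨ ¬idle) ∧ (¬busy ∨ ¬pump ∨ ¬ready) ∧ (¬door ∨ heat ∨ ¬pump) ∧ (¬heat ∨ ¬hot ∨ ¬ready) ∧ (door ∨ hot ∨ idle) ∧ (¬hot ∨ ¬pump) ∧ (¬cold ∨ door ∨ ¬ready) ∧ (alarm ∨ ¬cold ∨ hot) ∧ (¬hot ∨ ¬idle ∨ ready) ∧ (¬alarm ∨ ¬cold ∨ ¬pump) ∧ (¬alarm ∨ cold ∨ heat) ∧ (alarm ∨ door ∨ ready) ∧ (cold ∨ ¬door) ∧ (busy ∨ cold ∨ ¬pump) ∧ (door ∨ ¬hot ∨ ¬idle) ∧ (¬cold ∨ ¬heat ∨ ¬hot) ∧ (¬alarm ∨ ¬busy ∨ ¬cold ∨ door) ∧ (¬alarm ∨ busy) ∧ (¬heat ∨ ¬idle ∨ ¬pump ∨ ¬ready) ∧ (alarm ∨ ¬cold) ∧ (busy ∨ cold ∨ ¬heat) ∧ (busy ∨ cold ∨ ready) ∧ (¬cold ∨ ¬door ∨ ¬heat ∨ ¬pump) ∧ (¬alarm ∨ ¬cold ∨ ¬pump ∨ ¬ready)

busy=T, door=F, hot=F, heat=T, idle=T, ready=F, alarm=T, pump=T, cold=F

Set busy = True.
Try door = True:
  (cold ∨ ¬door) forces cold = True.
  (¬alarm ∨ ¬busy ∨ ¬cold) forces alarm = False.
  clause (alarm ∨ ¬cold) is falsified — backtrack.
So door = False.
  then (alarm ∨ ¬busy ∨ door) forces alarm = True.
  then (¬alarm ∨ ¬busy ∨ ¬cold) forces cold = False.
  then (¬alarm ∨ cold ∨ heat) forces heat = True.
Set hot = False.
  then (door ∨ hot ∨ idle) forces idle = True.
Set ready = False.
Set pump = True.
All clauses satisfied.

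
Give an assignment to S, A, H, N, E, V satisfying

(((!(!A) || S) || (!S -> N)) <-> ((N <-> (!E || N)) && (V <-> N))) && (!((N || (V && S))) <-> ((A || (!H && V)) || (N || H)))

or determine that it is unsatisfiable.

S: False; A: False; H: False; N: False; E: False; V: True

  ((!(!A) || S) || (!S -> N)) <-> ((N <-> (!E || N)) && (V <-> N)) = True
    (!(!A) || S) || (!S -> N) = False
      !(!A) || S = False
        !(!A) = False
          !A = True
      !S -> N = False
        !S = True
    (N <-> (!E || N)) && (V <-> N) = False
      N <-> (!E || N) = False
        !E || N = True
          !E = True
      V <-> N = False
  !((N || (V && S))) <-> ((A || (!H && V)) || (N || H)) = True
    !((N || (V && S))) = True
      N || (V && S) = False
        V && S = False
    (A || (!H && V)) || (N || H) = True
      A || (!H && V) = True
        !H && V = True
          !H = True
      N || H = False
Both conjuncts True, so the formula holds.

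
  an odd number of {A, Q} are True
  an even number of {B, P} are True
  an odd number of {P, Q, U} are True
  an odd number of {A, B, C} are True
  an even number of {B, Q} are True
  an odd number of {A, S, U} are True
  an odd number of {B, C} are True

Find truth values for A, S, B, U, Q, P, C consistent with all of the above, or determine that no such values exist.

A=F, S=F, B=T, U=T, Q=T, P=T, C=F

{A, Q}: 1 true → odd ✓
{B, P}: 2 true → even ✓
{P, Q, U}: 3 true → odd ✓
{A, B, C}: 1 true → odd ✓
{B, Q}: 2 true → even ✓
{A, S, U}: 1 true → odd ✓
{B, C}: 1 true → odd ✓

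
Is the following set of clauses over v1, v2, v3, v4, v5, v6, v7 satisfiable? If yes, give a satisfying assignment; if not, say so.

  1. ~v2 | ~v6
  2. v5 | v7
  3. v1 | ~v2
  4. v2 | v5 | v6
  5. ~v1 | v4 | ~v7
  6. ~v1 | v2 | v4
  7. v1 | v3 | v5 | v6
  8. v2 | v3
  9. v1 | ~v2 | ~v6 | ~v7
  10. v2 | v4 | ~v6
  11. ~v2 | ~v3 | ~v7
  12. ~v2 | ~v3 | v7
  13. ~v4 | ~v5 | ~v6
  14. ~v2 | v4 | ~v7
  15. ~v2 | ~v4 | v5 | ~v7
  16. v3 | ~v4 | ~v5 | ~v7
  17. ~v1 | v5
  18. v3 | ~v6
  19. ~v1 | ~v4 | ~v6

v1: True; v2: True; v3: False; v4: False; v5: True; v6: False; v7: False

Set v1 = True.
  then (~v1 | v5) forces v5 = True.
Set v2 = True.
  then (~v2 | ~v6) forces v6 = False.
Try v3 = True:
  (~v2 | ~v3 | ~v7) forces v7 = False.
  clause (~v2 | ~v3 | v7) is falsified — backtrack.
So v3 = False.
Set v4 = False.
  then (~v1 | v4 | ~v7) forces v7 = False.
All clauses satisfied.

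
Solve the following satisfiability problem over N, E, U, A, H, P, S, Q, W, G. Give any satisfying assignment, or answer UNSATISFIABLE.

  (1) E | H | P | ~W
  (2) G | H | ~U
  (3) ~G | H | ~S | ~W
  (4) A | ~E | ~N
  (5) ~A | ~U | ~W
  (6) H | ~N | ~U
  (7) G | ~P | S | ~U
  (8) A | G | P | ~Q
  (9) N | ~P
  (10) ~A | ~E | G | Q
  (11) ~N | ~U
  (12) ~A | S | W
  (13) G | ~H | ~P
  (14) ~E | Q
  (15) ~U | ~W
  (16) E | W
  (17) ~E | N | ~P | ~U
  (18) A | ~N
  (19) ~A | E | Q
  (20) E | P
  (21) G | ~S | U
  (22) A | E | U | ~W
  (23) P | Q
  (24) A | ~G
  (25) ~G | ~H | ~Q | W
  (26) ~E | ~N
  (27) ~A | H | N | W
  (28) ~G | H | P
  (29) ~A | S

N: True, E: False, U: False, A: True, H: True, P: True, S: True, Q: True, W: True, G: True

Set N = True.
  then (~N | ~U) forces U = False.
  then (A | ~N) forces A = True.
  then (~E | ~N) forces E = False.
  then (~A | S) forces S = True.
  then (E | W) forces W = True.
  then (~A | E | Q) forces Q = True.
  then (E | P) forces P = True.
  then (G | ~S | U) forces G = True.
  then (~G | H | ~S | ~W) forces H = True.
All clauses satisfied.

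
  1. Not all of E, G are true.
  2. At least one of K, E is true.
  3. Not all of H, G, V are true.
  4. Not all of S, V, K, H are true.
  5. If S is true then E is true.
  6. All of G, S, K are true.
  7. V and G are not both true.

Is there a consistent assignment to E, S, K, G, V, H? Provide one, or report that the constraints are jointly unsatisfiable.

The formula is unsatisfiable.

Case S = True:
  (5) with S=T forces E = True.
  (1) with E=T forces G = False.
  Constraint (6) is violated (G=F) — contradiction.
Case S = False:
  Constraint (6) is violated (S=F) — contradiction.
Both cases fail — unsatisfiable.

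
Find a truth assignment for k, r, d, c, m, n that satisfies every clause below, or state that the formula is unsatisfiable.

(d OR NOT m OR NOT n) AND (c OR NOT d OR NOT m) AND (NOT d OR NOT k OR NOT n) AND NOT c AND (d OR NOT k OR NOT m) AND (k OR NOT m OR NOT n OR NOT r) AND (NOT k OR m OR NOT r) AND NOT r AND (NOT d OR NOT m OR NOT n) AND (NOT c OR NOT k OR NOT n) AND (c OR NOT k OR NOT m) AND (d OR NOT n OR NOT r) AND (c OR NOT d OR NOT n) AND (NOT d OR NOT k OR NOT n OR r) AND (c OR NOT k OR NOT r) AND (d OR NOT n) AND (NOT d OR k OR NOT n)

k = False, r = False, d = False, c = False, m = True, n = False

Unit clause (NOT c) forces c = False.
Unit clause (NOT r) forces r = False.
Set k = False.
Set d = False.
  then (d OR NOT n) forces n = False.
Set m = True.
All clauses satisfied.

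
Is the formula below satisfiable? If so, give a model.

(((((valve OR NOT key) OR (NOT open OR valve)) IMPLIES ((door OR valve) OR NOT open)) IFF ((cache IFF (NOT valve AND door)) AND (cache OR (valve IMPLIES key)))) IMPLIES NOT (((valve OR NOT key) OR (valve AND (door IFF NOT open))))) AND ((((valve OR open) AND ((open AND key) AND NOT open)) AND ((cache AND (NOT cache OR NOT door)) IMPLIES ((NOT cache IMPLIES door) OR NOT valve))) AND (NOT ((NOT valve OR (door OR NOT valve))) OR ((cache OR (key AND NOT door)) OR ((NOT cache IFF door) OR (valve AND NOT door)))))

Unsatisfiable

Case open = True: the conjunct NOT open is False.
Case open = False: the conjunct open is False.
Both cases fail — unsatisfiable.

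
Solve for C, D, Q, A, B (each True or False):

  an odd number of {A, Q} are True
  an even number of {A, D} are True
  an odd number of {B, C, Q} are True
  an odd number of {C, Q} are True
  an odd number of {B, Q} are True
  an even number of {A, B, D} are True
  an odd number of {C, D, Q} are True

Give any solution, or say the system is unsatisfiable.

C=F, D=F, Q=T, A=F, B=F

{A, Q}: 1 true → odd ✓
{A, D}: 0 true → even ✓
{B, C, Q}: 1 true → odd ✓
{C, Q}: 1 true → odd ✓
{B, Q}: 1 true → odd ✓
{A, B, D}: 0 true → even ✓
{C, D, Q}: 1 true → odd ✓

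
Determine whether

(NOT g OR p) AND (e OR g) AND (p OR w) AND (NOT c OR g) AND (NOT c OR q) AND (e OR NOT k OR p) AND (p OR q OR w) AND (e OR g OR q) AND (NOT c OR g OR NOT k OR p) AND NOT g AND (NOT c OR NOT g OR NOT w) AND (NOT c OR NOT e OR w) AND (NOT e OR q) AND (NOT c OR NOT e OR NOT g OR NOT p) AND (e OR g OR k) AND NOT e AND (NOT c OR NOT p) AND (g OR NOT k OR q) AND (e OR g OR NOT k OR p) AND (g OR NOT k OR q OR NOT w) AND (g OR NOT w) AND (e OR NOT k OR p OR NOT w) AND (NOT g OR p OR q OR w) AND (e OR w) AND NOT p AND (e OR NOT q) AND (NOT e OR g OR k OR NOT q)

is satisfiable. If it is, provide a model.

Case g = True:
  Clause (NOT g) is falsified — contradiction.
Case g = False:
  (e OR g) forces e = True.
  Clause (NOT e) is falsified — contradiction.
Both cases fail, so the formula is unsatisfiable.

Unsatisfiable — no assignment works.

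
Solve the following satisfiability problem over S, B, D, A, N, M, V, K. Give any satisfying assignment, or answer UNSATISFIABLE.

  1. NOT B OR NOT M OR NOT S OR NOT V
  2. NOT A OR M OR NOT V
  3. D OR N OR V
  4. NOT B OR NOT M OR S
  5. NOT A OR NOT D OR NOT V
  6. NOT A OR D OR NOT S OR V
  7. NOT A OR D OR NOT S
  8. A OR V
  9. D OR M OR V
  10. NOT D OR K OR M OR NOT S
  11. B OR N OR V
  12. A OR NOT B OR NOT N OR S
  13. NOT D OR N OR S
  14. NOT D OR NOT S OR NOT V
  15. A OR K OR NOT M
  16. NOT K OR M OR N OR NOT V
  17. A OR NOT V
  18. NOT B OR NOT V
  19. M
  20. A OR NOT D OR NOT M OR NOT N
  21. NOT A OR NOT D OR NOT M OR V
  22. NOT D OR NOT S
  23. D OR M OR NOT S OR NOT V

Unit clause (M) forces M = True.
Try S = True:
  (NOT D OR NOT S) forces D = False.
  (NOT A OR D OR NOT S) forces A = False.
  (A OR V) forces V = True.
  clause (A OR NOT V) is falsified — backtrack.
So S = False.
  then (NOT B OR NOT M OR S) forces B = False.
Try D = True:
  (NOT D OR N OR S) forces N = True.
  (A OR NOT D OR NOT M OR NOT N) forces A = True.
  (NOT A OR NOT D OR NOT V) forces V = False.
  clause (NOT A OR NOT D OR NOT M OR V) is falsified — backtrack.
So D = False.
Try A = False:
  (A OR V) forces V = True.
  clause (A OR NOT V) is falsified — backtrack.
So A = True.
Set N = True.
Set V = True.
Set K = True.
All clauses satisfied.

S = False, B = False, D = False, A = True, N = True, M = True, V = True, K = True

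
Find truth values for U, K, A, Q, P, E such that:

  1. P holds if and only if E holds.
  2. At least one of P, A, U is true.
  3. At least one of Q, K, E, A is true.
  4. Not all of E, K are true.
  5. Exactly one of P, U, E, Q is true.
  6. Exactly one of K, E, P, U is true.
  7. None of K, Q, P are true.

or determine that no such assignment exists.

U=T; K=F; A=T; Q=F; P=F; E=F

  (1) P=F, E=F — same ✓
  (2) {P, A, U}: 2 true — at least one ✓
  (3) {Q, K, E, A}: 1 true — at least one ✓
  (4) {E, K}: 0/2 true — not all ✓
  (5) {P, U, E, Q}: 1 true — exactly one ✓
  (6) {K, E, P, U}: 1 true — exactly one ✓
  (7) {K, Q, P}: 0 true — none ✓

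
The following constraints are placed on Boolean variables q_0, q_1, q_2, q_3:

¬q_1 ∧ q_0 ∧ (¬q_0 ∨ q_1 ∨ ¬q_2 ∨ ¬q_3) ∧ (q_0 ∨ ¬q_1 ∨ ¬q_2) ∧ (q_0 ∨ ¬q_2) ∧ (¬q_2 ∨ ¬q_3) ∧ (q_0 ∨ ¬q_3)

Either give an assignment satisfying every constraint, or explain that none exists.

q_0 = True, q_1 = False, q_2 = True, q_3 = False

Unit clause (¬q_1) forces q_1 = False.
Unit clause (q_0) forces q_0 = True.
Set q_2 = True.
  then (¬q_0 ∨ q_1 ∨ ¬q_2 ∨ ¬q_3) forces q_3 = False.
Check each clause:
  (¬q_1): ¬q_1 holds.
  (q_0): q_0 holds.
  (¬q_0 ∨ q_1 ∨ ¬q_2 ∨ ¬q_3): ¬q_3 holds.
  (q_0 ∨ ¬q_1 ∨ ¬q_2): q_0 holds.
  (q_0 ∨ ¬q_2): q_0 holds.
  (¬q_2 ∨ ¬q_3): ¬q_3 holds.
  (q_0 ∨ ¬q_3): q_0 holds.
All clauses satisfied.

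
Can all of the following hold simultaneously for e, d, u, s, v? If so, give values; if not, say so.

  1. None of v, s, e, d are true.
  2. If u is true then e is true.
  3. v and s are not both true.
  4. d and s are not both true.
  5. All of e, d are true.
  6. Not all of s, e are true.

UNSATISFIABLE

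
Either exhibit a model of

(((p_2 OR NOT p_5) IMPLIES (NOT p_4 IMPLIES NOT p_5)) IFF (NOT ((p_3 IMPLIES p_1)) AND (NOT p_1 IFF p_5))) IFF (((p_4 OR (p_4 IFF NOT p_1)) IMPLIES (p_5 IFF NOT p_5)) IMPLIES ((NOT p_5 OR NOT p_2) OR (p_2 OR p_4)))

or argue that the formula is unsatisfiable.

p_1 = False; p_2 = True; p_3 = False; p_4 = False; p_5 = True

  (((p_2 OR NOT p_5) IMPLIES (NOT p_4 IMPLIES NOT p_5)) IFF (NOT ((p_3 IMPLIES p_1)) AND (NOT p_1 IFF p_5))) IFF (((p_4 OR (p_4 IFF NOT p_1)) IMPLIES (p_5 IFF NOT p_5)) IMPLIES ((NOT p_5 OR NOT p_2) OR (p_2 OR p_4))) = True
    ((p_2 OR NOT p_5) IMPLIES (NOT p_4 IMPLIES NOT p_5)) IFF (NOT ((p_3 IMPLIES p_1)) AND (NOT p_1 IFF p_5)) = True
      (p_2 OR NOT p_5) IMPLIES (NOT p_4 IMPLIES NOT p_5) = False
        p_2 OR NOT p_5 = True
          NOT p_5 = False
        NOT p_4 IMPLIES NOT p_5 = False
          NOT p_4 = True
          NOT p_5 = False
      NOT ((p_3 IMPLIES p_1)) AND (NOT p_1 IFF p_5) = False
        NOT ((p_3 IMPLIES p_1)) = False
          p_3 IMPLIES p_1 = True
        NOT p_1 IFF p_5 = True
          NOT p_1 = True
    ((p_4 OR (p_4 IFF NOT p_1)) IMPLIES (p_5 IFF NOT p_5)) IMPLIES ((NOT p_5 OR NOT p_2) OR (p_2 OR p_4)) = True
      (p_4 OR (p_4 IFF NOT p_1)) IMPLIES (p_5 IFF NOT p_5) = True
        p_4 OR (p_4 IFF NOT p_1) = False
          p_4 IFF NOT p_1 = False
            NOT p_1 = True
        p_5 IFF NOT p_5 = False
          NOT p_5 = False
      (NOT p_5 OR NOT p_2) OR (p_2 OR p_4) = True
        NOT p_5 OR NOT p_2 = False
          NOT p_5 = False
          NOT p_2 = False
        p_2 OR p_4 = True
The formula evaluates to True.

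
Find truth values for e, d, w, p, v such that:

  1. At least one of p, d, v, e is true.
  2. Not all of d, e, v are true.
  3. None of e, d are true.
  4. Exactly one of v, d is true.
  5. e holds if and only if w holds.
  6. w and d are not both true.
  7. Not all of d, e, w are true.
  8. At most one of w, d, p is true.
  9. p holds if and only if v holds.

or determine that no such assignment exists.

e = False, d = False, w = False, p = True, v = True

  (1) {p, d, v, e}: 2 true — at least one ✓
  (2) {d, e, v}: 1/3 true — not all ✓
  (3) {e, d}: 0 true — none ✓
  (4) {v, d}: 1 true — exactly one ✓
  (5) e=F, w=F — same ✓
  (6) w=F, d=F — not both ✓
  (7) {d, e, w}: 0/3 true — not all ✓
  (8) {w, d, p}: 1 true — at most one ✓
  (9) p=T, v=T — same ✓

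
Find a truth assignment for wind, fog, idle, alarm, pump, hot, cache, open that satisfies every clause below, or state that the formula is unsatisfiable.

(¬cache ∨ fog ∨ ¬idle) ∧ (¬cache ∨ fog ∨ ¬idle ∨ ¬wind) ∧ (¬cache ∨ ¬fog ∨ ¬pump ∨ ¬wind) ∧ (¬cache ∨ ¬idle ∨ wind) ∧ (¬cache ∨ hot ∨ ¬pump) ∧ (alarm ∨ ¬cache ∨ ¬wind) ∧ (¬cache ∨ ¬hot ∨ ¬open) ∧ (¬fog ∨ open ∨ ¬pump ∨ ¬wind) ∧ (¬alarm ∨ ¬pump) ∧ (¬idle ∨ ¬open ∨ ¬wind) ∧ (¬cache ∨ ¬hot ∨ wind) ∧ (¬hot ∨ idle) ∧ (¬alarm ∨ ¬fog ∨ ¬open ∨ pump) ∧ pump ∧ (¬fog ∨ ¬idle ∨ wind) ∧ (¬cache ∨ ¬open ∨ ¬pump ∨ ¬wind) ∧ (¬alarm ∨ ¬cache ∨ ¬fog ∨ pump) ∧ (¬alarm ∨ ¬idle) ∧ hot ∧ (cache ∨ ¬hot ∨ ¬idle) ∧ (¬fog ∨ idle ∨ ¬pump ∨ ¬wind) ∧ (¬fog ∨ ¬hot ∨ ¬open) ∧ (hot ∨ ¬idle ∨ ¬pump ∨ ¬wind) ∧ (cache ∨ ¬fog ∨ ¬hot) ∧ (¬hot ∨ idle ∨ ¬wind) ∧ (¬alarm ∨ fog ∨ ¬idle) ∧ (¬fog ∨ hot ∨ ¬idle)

Case pump = True:
  (¬alarm ∨ ¬pump) forces alarm = False.
  (hot) forces hot = True.
  (¬hot ∨ idle) forces idle = True.
  (cache ∨ ¬hot ∨ ¬idle) forces cache = True.
  (¬cache ∨ fog ∨ ¬idle) forces fog = True.
  (¬cache ∨ ¬fog ∨ ¬pump ∨ ¬wind) forces wind = False.
  Clause (¬cache ∨ ¬idle ∨ wind) is falsified — contradiction.
Case pump = False:
  Clause (pump) is falsified — contradiction.
Both cases fail, so the formula is unsatisfiable.

Unsatisfiable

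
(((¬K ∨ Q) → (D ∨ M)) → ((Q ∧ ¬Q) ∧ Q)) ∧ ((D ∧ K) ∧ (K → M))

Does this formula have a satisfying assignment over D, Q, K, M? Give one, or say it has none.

UNSATISFIABLE

Case D = True: the formula simplifies to ((Q ∧ ¬Q) ∧ Q) ∧ (K ∧ (K → M)).
  Q = True: the conjunct ¬Q is False.
  Q = False: the conjunct Q is False.
Case D = False: the conjunct D is False.
Both cases fail — unsatisfiable.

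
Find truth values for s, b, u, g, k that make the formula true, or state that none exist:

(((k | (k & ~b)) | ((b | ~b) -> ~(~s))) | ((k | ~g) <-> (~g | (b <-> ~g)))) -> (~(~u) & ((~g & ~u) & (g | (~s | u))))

s: False, b: False, u: False, g: True, k: False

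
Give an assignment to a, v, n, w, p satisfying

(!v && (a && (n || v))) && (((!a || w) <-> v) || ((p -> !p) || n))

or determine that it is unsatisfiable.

a = True, v = False, n = True, w = True, p = True

  !v && (a && (n || v)) = True
    !v = True
    a && (n || v) = True
      n || v = True
  ((!a || w) <-> v) || ((p -> !p) || n) = True
    (!a || w) <-> v = False
      !a || w = True
        !a = False
    (p -> !p) || n = True
      p -> !p = False
        !p = False
Both conjuncts True, so the formula holds.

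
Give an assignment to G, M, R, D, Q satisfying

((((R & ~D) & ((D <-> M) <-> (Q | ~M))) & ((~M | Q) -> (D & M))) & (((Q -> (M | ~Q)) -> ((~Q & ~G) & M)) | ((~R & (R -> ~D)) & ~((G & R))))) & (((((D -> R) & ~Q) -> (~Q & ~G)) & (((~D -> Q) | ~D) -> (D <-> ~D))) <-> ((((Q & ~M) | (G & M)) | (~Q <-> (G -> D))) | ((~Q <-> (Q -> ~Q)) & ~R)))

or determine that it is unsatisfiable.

No satisfying assignment exists.

Case D = True: the conjunct ~D is False.
Case D = False: the formula simplifies to (((R & (~M <-> (Q | ~M))) & ~((~M | Q))) & (((Q -> (M | ~Q)) -> ((~Q & ~G) & M)) | (~R & ~((G & R))))) & ~(((((Q & ~M) | (G & M)) | (~Q <-> ~G)) | ((~Q <-> (Q -> ~Q)) & ~R))).
  Q = True: the conjunct ~((~M | Q)) becomes ~((~M | True)) = False.
  Q = False: simplifies to (((R & (~M <-> ~M)) & ~(~M)) & ((~G & M) | (~R & ~((G & R))))) & ~((((G & M) | ~G) | ~R)).
    M = True: simplifies to (R & (~G | (~R & ~((G & R))))) & ~(((G | ~G) | ~R)).
      G = True: the conjunct ~(((G | ~G) | ~R)) becomes ~((True | ~R)) = False.
      G = False: the conjunct ~(((G | ~G) | ~R)) becomes ~((True | ~R)) = False.
    M = False: the conjunct ~(~M) becomes ~(~False) = False.
Both cases fail — unsatisfiable.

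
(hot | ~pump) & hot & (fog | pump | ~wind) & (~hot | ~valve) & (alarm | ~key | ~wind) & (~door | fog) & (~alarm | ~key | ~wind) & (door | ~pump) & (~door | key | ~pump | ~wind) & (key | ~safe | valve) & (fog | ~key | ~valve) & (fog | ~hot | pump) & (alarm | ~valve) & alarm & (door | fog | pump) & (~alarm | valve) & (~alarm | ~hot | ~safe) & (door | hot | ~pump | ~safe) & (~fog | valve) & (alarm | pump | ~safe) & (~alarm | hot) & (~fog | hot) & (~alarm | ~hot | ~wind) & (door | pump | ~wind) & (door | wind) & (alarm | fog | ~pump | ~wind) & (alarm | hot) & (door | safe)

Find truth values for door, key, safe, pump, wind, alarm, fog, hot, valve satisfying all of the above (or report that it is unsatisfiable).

Case alarm = True:
  (hot) forces hot = True.
  (~hot | ~valve) forces valve = False.
  Clause (~alarm | valve) is falsified — contradiction.
Case alarm = False:
  Clause (alarm) is falsified — contradiction.
Both cases fail, so the formula is unsatisfiable.

No satisfying assignment exists.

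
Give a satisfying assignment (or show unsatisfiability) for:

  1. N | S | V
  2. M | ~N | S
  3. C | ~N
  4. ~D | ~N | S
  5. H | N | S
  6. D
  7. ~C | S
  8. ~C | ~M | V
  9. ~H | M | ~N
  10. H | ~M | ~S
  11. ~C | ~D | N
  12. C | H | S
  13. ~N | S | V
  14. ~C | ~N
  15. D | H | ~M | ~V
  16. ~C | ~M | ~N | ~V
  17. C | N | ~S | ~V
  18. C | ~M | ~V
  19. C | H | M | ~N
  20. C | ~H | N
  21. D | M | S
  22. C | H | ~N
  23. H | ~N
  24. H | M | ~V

Unit clause (D) forces D = True.
Try S = False:
  (~D | ~N | S) forces N = False.
  (N | S | V) forces V = True.
  (H | N | S) forces H = True.
  (~C | S) forces C = False.
  clause (C | ~H | N) is falsified — backtrack.
So S = True.
Set M = False.
Set V = False.
Try N = True:
  (C | ~N) forces C = True.
  clause (~C | ~N) is falsified — backtrack.
So N = False.
  then (~C | ~D | N) forces C = False.
  then (C | ~H | N) forces H = False.
All clauses satisfied.

S = True, M = False, V = False, N = False, C = False, D = True, H = False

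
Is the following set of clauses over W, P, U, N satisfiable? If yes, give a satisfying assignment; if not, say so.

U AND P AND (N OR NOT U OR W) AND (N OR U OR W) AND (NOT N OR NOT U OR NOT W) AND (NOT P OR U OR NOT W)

W: False, P: True, U: True, N: True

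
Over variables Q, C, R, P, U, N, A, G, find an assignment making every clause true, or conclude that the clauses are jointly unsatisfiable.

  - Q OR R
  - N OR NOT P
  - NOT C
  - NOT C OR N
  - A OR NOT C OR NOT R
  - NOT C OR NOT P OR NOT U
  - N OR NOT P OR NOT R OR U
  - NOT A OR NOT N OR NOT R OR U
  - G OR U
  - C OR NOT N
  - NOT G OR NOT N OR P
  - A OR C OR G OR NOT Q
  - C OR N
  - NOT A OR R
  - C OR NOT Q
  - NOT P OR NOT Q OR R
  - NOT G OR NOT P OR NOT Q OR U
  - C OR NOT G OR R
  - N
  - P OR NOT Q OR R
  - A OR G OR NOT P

No satisfying assignment exists.

Case C = True:
  Clause (NOT C) is falsified — contradiction.
Case C = False:
  (C OR NOT N) forces N = False.
  Clause (C OR N) is falsified — contradiction.
Both cases fail, so the formula is unsatisfiable.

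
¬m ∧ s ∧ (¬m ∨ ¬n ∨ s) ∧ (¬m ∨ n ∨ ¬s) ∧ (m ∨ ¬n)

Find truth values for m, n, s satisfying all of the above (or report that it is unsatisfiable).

m = False, n = False, s = True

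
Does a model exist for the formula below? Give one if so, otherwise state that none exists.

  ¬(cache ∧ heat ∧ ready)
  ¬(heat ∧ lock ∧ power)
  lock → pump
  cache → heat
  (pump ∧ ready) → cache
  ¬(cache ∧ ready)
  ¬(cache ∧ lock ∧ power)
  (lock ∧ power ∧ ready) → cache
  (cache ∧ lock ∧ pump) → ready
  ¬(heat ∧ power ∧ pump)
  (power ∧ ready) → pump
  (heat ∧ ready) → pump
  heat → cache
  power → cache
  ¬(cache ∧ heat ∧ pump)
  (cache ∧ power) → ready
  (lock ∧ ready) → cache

power = False; lock = False; pump = True; ready = False; cache = False; heat = False

Set power = False.
Set lock = False.
Set pump = True.
Try ready = True:
  (cache ∨ ¬pump ∨ ¬ready) forces cache = True.
  clause (¬cache ∨ ¬ready) is falsified — backtrack.
So ready = False.
Try cache = True:
  (¬cache ∨ heat) forces heat = True.
  clause (¬cache ∨ ¬heat ∨ ¬pump) is falsified — backtrack.
So cache = False.
  then (cache ∨ ¬heat) forces heat = False.
All clauses satisfied.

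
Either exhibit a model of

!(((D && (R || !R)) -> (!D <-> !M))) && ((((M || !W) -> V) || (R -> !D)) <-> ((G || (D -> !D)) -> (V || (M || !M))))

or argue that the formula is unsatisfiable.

M=F, W=F, G=F, R=T, D=T, V=T

  !(((D && (R || !R)) -> (!D <-> !M))) = True
    (D && (R || !R)) -> (!D <-> !M) = False
      D && (R || !R) = True
        R || !R = True
          !R = False
      !D <-> !M = False
        !D = False
        !M = True
  (((M || !W) -> V) || (R -> !D)) <-> ((G || (D -> !D)) -> (V || (M || !M))) = True
    ((M || !W) -> V) || (R -> !D) = True
      (M || !W) -> V = True
        M || !W = True
          !W = True
      R -> !D = False
        !D = False
    (G || (D -> !D)) -> (V || (M || !M)) = True
      G || (D -> !D) = False
        D -> !D = False
          !D = False
      V || (M || !M) = True
        M || !M = True
          !M = True
Both conjuncts True, so the formula holds.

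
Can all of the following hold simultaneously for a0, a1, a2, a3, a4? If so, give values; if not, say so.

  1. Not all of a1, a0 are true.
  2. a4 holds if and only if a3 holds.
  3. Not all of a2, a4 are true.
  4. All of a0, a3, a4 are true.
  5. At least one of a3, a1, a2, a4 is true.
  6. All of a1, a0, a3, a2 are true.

The formula is unsatisfiable.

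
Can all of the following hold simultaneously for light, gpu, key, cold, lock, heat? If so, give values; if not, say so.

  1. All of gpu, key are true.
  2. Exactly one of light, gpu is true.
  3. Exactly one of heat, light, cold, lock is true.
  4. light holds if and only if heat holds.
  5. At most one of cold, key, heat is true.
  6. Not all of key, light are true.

light=F, gpu=T, key=T, cold=F, lock=T, heat=F

  (1) {gpu, key}: all 2 true ✓
  (2) {light, gpu}: 1 true — exactly one ✓
  (3) {heat, light, cold, lock}: 1 true — exactly one ✓
  (4) light=F, heat=F — same ✓
  (5) {cold, key, heat}: 1 true — at most one ✓
  (6) {key, light}: 1/2 true — not all ✓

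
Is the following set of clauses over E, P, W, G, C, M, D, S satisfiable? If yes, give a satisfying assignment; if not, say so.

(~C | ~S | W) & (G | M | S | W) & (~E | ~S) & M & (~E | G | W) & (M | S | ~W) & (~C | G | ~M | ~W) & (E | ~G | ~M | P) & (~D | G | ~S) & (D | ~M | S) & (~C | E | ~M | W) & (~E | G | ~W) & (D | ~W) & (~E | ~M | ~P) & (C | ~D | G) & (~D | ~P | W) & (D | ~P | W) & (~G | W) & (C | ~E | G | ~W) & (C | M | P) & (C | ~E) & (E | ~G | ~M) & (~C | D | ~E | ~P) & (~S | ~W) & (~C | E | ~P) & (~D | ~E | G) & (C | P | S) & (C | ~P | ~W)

E: False; P: False; W: False; G: False; C: False; M: True; D: False; S: True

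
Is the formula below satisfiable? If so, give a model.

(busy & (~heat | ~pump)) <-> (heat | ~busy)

pump = False, heat = True, busy = True

  (busy & (~heat | ~pump)) <-> (heat | ~busy) = True
    busy & (~heat | ~pump) = True
      ~heat | ~pump = True
        ~heat = False
        ~pump = True
    heat | ~busy = True
      ~busy = False
The formula evaluates to True.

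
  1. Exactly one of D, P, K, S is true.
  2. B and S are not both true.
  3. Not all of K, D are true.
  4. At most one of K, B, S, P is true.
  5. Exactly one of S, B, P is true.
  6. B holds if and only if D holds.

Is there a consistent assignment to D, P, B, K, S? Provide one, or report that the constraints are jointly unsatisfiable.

D = False; P = True; B = False; K = False; S = False

  (1) {D, P, K, S}: 1 true — exactly one ✓
  (2) B=F, S=F — not both ✓
  (3) {K, D}: 0/2 true — not all ✓
  (4) {K, B, S, P}: 1 true — at most one ✓
  (5) {S, B, P}: 1 true — exactly one ✓
  (6) B=F, D=F — same ✓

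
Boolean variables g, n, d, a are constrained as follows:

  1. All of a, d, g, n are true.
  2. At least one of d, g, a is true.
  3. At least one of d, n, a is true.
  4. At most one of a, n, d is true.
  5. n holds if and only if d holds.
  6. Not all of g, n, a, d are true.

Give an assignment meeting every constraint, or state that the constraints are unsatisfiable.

Case n = True:
  (1) forces a = True.
  Constraint (4) is violated (a=T, n=T) — contradiction.
Case n = False:
  Constraint (1) is violated (n=F) — contradiction.
Both cases fail — unsatisfiable.

The formula is unsatisfiable.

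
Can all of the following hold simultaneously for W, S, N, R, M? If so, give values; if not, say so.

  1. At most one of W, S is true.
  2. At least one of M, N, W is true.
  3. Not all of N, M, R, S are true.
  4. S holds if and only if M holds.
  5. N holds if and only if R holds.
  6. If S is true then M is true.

W = False; S = True; N = False; R = False; M = True

  (1) {W, S}: 1 true — at most one ✓
  (2) {M, N, W}: 1 true — at least one ✓
  (3) {N, M, R, S}: 2/4 true — not all ✓
  (4) S=T, M=T — same ✓
  (5) N=F, R=F — same ✓
  (6) S=T ⇒ M: T ✓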